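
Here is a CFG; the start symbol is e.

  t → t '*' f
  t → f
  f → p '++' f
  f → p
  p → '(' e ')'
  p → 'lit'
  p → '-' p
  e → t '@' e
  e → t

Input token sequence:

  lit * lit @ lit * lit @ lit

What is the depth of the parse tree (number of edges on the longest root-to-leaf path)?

6

[e [t [t [f [p lit]]] * [f [p lit]]] @ [e [t [t [f [p lit]]] * [f [p lit]]] @ [e [t [f [p lit]]]]]]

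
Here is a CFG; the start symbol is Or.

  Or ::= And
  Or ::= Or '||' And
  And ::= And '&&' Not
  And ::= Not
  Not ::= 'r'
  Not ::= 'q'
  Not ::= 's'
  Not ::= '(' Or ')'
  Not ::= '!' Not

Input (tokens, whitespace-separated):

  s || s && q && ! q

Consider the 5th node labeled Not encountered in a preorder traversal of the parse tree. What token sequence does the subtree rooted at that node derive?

q

[Or [Or [And [Not s]]] || [And [And [And [Not s]] && [Not q]] && [Not ! [Not q]]]]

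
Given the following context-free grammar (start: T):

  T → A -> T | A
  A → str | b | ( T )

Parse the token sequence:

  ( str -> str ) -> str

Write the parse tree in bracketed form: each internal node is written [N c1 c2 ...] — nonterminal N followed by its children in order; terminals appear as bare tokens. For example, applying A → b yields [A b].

T
A -> T
( T ) -> T
( A -> T ) -> T
( str -> T ) -> T
( str -> A ) -> T
( str -> str ) -> T
( str -> str ) -> A
( str -> str ) -> str

[T [A ( [T [A str] -> [T [A str]]] )] -> [T [A str]]]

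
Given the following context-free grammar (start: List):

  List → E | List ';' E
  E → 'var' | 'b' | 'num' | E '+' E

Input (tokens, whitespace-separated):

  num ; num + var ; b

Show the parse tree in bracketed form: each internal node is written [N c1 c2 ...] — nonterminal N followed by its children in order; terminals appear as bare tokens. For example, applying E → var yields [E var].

[List [List [List [E num]] ; [E [E num] + [E var]]] ; [E b]]

List
List ; E
List ; E ; E
E ; E ; E
num ; E ; E
num ; E + E ; E
num ; num + E ; E
num ; num + var ; E
num ; num + var ; b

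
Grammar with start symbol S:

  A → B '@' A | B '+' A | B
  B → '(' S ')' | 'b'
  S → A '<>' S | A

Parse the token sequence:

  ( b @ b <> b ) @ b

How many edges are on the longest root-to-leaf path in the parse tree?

[S [A [B ( [S [A [B b] @ [A [B b]]] <> [S [A [B b]]]] )] @ [A [B b]]]]

7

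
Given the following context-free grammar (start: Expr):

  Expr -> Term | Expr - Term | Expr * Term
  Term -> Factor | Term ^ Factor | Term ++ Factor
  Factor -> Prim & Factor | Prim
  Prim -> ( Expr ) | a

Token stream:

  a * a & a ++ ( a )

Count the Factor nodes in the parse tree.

5

[Expr [Expr [Term [Factor [Prim a]]]] * [Term [Term [Factor [Prim a] & [Factor [Prim a]]]] ++ [Factor [Prim ( [Expr [Term [Factor [Prim a]]]] )]]]]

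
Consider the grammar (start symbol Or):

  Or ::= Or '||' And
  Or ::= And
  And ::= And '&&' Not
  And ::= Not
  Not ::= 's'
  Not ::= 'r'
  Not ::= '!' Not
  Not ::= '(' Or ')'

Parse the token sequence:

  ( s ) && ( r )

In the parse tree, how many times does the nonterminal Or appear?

3

[Or [And [And [Not ( [Or [And [Not s]]] )]] && [Not ( [Or [And [Not r]]] )]]]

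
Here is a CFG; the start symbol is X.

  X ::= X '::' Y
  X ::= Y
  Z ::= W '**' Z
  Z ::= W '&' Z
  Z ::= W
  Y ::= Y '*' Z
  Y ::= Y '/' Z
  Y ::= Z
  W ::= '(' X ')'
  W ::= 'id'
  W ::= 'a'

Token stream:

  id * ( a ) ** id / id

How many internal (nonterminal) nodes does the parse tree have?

16

[X [Y [Y [Y [Z [W id]]] * [Z [W ( [X [Y [Z [W a]]]] )] ** [Z [W id]]]] / [Z [W id]]]]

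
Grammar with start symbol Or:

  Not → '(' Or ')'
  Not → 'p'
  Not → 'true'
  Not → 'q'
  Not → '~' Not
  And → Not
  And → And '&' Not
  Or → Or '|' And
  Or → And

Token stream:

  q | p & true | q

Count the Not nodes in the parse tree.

4

[Or [Or [Or [And [Not q]]] | [And [And [Not p]] & [Not true]]] | [And [Not q]]]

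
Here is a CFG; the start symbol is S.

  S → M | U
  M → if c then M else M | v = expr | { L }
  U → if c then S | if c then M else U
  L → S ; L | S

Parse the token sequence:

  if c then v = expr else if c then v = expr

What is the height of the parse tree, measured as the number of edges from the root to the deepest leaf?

[S [U if c then [M v = expr] else [U if c then [S [M v = expr]]]]]

5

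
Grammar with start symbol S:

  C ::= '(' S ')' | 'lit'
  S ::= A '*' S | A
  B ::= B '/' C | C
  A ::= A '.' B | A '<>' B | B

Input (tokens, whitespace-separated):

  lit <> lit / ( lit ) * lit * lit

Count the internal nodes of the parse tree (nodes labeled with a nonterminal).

[S [A [A [B [C lit]]] <> [B [B [C lit]] / [C ( [S [A [B [C lit]]]] )]]] * [S [A [B [C lit]]] * [S [A [B [C lit]]]]]]

21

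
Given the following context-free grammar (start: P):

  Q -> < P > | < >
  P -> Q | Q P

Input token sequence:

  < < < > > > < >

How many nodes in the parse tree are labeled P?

[P [Q < [P [Q < [P [Q < >]] >]] >] [P [Q < >]]]

4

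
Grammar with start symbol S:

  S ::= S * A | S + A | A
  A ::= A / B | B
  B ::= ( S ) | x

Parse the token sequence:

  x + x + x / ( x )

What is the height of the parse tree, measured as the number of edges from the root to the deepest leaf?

[S [S [S [A [B x]]] + [A [B x]]] + [A [A [B x]] / [B ( [S [A [B x]]] )]]]

6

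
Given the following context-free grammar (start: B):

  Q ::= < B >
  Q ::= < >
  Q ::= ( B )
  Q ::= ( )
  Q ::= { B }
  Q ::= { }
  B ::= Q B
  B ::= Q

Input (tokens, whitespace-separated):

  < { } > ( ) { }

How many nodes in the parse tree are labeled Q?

4

[B [Q < [B [Q { }]] >] [B [Q ( )] [B [Q { }]]]]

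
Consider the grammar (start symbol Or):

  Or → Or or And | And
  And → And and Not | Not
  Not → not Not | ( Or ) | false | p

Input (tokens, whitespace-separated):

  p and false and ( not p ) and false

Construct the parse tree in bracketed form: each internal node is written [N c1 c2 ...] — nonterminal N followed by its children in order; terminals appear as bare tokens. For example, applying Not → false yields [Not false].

[Or [And [And [And [And [Not p]] and [Not false]] and [Not ( [Or [And [Not not [Not p]]]] )]] and [Not false]]]

Or
And
And and Not
And and Not and Not
And and Not and Not and Not
Not and Not and Not and Not
p and Not and Not and Not
p and false and Not and Not
p and false and ( Or ) and Not
p and false and ( And ) and Not
p and false and ( Not ) and Not
p and false and ( not Not ) and Not
p and false and ( not p ) and Not
p and false and ( not p ) and false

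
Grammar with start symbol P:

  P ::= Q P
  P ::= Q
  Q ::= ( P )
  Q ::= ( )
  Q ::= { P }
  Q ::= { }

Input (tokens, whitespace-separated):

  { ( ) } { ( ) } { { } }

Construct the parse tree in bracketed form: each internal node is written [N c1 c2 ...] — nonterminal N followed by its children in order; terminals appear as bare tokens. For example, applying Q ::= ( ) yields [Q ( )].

[P [Q { [P [Q ( )]] }] [P [Q { [P [Q ( )]] }] [P [Q { [P [Q { }]] }]]]]

P
Q P
{ P } P
{ Q } P
{ ( ) } P
{ ( ) } Q P
{ ( ) } { P } P
{ ( ) } { Q } P
{ ( ) } { ( ) } P
{ ( ) } { ( ) } Q
{ ( ) } { ( ) } { P }
{ ( ) } { ( ) } { Q }
{ ( ) } { ( ) } { { } }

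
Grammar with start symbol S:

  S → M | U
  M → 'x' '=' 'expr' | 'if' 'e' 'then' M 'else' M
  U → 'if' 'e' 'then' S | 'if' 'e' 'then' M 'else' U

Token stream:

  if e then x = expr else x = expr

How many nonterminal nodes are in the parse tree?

4

[S [M if e then [M x = expr] else [M x = expr]]]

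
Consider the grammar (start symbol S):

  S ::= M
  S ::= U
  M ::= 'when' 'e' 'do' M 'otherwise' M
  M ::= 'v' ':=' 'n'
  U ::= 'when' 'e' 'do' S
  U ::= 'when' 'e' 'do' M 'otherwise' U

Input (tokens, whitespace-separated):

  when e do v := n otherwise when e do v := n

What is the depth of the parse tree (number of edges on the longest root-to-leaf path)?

5

[S [U when e do [M v := n] otherwise [U when e do [S [M v := n]]]]]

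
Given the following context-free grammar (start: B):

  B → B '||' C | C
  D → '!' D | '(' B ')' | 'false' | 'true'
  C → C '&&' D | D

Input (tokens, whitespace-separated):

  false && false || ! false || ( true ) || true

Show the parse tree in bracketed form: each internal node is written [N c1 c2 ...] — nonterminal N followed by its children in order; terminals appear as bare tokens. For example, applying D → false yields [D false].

B
B || C
B || C || C
B || C || C || C
C || C || C || C
C && D || C || C || C
D && D || C || C || C
false && D || C || C || C
false && false || C || C || C
false && false || D || C || C
false && false || ! D || C || C
false && false || ! false || C || C
false && false || ! false || D || C
false && false || ! false || ( B ) || C
false && false || ! false || ( C ) || C
false && false || ! false || ( D ) || C
false && false || ! false || ( true ) || C
false && false || ! false || ( true ) || D
false && false || ! false || ( true ) || true

[B [B [B [B [C [C [D false]] && [D false]]] || [C [D ! [D false]]]] || [C [D ( [B [C [D true]]] )]]] || [C [D true]]]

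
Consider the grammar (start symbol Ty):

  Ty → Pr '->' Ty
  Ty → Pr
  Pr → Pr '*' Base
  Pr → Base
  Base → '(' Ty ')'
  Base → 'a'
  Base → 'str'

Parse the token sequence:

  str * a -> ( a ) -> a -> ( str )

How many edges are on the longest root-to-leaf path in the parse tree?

9

[Ty [Pr [Pr [Base str]] * [Base a]] -> [Ty [Pr [Base ( [Ty [Pr [Base a]]] )]] -> [Ty [Pr [Base a]] -> [Ty [Pr [Base ( [Ty [Pr [Base str]]] )]]]]]]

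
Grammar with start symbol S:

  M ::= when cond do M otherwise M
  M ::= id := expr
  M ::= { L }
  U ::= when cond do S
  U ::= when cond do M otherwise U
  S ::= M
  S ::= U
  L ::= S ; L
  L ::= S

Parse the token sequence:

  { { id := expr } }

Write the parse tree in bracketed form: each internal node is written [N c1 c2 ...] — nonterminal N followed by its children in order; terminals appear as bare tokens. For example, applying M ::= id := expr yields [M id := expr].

S
M
{ L }
{ S }
{ M }
{ { L } }
{ { S } }
{ { M } }
{ { id := expr } }

[S [M { [L [S [M { [L [S [M id := expr]]] }]]] }]]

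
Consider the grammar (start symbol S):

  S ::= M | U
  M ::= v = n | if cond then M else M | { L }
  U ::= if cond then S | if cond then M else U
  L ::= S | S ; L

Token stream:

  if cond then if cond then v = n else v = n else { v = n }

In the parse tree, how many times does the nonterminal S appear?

[S [M if cond then [M if cond then [M v = n] else [M v = n]] else [M { [L [S [M v = n]]] }]]]

2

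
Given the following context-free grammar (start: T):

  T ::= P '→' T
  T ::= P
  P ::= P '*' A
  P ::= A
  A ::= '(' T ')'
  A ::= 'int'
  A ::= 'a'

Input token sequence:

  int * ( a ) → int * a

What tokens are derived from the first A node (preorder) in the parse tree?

int

[T [P [P [A int]] * [A ( [T [P [A a]]] )]] → [T [P [P [A int]] * [A a]]]]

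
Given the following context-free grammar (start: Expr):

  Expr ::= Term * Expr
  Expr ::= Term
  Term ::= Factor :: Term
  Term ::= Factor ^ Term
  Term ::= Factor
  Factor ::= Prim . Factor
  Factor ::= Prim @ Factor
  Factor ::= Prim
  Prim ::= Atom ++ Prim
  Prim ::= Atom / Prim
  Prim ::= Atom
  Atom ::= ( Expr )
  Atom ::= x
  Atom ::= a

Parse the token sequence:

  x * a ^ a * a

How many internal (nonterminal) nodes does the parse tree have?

[Expr [Term [Factor [Prim [Atom x]]]] * [Expr [Term [Factor [Prim [Atom a]]] ^ [Term [Factor [Prim [Atom a]]]]] * [Expr [Term [Factor [Prim [Atom a]]]]]]]

19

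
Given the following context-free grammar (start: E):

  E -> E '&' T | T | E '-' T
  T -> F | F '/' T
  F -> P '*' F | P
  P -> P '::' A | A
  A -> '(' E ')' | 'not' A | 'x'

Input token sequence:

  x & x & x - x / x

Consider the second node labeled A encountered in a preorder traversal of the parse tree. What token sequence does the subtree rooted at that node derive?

x

[E [E [E [E [T [F [P [A x]]]]] & [T [F [P [A x]]]]] & [T [F [P [A x]]]]] - [T [F [P [A x]]] / [T [F [P [A x]]]]]]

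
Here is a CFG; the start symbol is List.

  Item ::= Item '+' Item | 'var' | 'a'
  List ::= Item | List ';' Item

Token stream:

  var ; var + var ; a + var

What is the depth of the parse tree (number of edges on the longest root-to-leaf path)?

4

[List [List [List [Item var]] ; [Item [Item var] + [Item var]]] ; [Item [Item a] + [Item var]]]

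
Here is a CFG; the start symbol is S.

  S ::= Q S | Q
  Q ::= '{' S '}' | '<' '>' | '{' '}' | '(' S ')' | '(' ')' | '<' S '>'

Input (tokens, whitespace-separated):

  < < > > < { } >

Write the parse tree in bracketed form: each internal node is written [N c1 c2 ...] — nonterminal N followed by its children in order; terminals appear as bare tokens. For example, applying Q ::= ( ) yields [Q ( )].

S
Q S
< S > S
< Q > S
< < > > S
< < > > Q
< < > > < S >
< < > > < Q >
< < > > < { } >

[S [Q < [S [Q < >]] >] [S [Q < [S [Q { }]] >]]]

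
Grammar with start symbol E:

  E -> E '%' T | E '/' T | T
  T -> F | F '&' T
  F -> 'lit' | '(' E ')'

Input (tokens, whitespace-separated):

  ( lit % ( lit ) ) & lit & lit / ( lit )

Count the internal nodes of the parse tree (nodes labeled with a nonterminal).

[E [E [T [F ( [E [E [T [F lit]]] % [T [F ( [E [T [F lit]]] )]]] )] & [T [F lit] & [T [F lit]]]]] / [T [F ( [E [T [F lit]]] )]]]

22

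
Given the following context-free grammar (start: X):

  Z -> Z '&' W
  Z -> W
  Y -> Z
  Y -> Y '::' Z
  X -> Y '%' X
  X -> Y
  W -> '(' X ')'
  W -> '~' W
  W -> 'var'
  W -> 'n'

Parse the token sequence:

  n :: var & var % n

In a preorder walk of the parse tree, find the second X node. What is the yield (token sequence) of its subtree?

[X [Y [Y [Z [W n]]] :: [Z [Z [W var]] & [W var]]] % [X [Y [Z [W n]]]]]

n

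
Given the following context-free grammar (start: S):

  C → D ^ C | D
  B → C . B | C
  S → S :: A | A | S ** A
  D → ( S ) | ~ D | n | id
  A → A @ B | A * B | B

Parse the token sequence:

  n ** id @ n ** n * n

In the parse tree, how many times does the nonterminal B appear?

5

[S [S [S [A [B [C [D n]]]]] ** [A [A [B [C [D id]]]] @ [B [C [D n]]]]] ** [A [A [B [C [D n]]]] * [B [C [D n]]]]]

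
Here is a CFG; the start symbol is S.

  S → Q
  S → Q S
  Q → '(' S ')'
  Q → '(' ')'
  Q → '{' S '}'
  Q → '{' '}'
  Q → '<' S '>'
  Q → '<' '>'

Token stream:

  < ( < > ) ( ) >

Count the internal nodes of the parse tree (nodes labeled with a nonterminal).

8

[S [Q < [S [Q ( [S [Q < >]] )] [S [Q ( )]]] >]]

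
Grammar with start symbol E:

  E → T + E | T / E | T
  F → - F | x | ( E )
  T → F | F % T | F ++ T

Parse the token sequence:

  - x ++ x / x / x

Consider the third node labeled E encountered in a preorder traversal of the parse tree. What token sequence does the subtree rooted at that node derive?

x

[E [T [F - [F x]] ++ [T [F x]]] / [E [T [F x]] / [E [T [F x]]]]]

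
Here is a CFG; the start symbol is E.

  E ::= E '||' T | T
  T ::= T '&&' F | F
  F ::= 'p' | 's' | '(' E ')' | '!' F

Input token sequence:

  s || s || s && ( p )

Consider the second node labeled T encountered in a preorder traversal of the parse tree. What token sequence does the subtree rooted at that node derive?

[E [E [E [T [F s]]] || [T [F s]]] || [T [T [F s]] && [F ( [E [T [F p]]] )]]]

s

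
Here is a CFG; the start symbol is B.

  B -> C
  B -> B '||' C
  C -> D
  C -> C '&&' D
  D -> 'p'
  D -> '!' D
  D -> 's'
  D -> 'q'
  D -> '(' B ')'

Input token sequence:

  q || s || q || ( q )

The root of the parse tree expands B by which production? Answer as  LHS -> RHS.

B -> B '||' C

[B [B [B [B [C [D q]]] || [C [D s]]] || [C [D q]]] || [C [D ( [B [C [D q]]] )]]]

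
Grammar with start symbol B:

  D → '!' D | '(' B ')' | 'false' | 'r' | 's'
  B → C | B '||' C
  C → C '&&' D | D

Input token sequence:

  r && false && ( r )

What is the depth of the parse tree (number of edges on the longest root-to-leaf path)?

[B [C [C [C [D r]] && [D false]] && [D ( [B [C [D r]]] )]]]

6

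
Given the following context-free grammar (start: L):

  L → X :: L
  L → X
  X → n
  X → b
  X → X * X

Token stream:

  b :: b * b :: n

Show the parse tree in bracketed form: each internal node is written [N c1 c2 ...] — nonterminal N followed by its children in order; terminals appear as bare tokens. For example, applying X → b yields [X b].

L
X :: L
b :: L
b :: X :: L
b :: X * X :: L
b :: b * X :: L
b :: b * b :: L
b :: b * b :: X
b :: b * b :: n

[L [X b] :: [L [X [X b] * [X b]] :: [L [X n]]]]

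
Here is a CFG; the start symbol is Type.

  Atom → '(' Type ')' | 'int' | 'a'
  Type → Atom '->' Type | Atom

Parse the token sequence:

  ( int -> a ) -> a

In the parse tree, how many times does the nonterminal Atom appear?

[Type [Atom ( [Type [Atom int] -> [Type [Atom a]]] )] -> [Type [Atom a]]]

4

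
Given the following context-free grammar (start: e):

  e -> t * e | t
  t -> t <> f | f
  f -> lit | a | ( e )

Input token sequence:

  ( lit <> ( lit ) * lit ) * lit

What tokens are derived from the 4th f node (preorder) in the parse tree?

[e [t [f ( [e [t [t [f lit]] <> [f ( [e [t [f lit]]] )]] * [e [t [f lit]]]] )]] * [e [t [f lit]]]]

lit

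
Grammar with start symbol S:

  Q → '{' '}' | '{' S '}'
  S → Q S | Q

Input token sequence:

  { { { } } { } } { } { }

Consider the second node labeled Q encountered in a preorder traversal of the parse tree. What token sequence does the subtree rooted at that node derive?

[S [Q { [S [Q { [S [Q { }]] }] [S [Q { }]]] }] [S [Q { }] [S [Q { }]]]]

{ { } }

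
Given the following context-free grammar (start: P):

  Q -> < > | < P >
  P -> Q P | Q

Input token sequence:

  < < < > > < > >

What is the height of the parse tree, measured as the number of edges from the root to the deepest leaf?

6

[P [Q < [P [Q < [P [Q < >]] >] [P [Q < >]]] >]]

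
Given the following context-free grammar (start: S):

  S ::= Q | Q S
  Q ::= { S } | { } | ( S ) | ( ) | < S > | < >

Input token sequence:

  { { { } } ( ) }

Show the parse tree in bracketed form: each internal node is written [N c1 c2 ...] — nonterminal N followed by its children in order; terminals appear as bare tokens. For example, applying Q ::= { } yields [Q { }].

S
Q
{ S }
{ Q S }
{ { S } S }
{ { Q } S }
{ { { } } S }
{ { { } } Q }
{ { { } } ( ) }

[S [Q { [S [Q { [S [Q { }]] }] [S [Q ( )]]] }]]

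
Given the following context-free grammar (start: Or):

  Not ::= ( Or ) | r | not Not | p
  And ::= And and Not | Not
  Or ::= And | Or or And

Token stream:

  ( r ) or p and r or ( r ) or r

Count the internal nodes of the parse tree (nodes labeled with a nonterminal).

20

[Or [Or [Or [Or [And [Not ( [Or [And [Not r]]] )]]] or [And [And [Not p]] and [Not r]]] or [And [Not ( [Or [And [Not r]]] )]]] or [And [Not r]]]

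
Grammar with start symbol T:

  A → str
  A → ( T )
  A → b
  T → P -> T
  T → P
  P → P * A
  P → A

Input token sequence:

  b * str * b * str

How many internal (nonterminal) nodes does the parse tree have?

[T [P [P [P [P [A b]] * [A str]] * [A b]] * [A str]]]

9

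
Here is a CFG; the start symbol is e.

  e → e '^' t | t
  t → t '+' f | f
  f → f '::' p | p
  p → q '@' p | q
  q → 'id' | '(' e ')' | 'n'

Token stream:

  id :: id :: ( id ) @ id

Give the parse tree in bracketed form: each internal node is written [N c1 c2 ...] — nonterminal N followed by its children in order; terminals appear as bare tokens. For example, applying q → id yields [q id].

[e [t [f [f [f [p [q id]]] :: [p [q id]]] :: [p [q ( [e [t [f [p [q id]]]]] )] @ [p [q id]]]]]]

e
t
f
f :: p
f :: p :: p
p :: p :: p
q :: p :: p
id :: p :: p
id :: q :: p
id :: id :: p
id :: id :: q @ p
id :: id :: ( e ) @ p
id :: id :: ( t ) @ p
id :: id :: ( f ) @ p
id :: id :: ( p ) @ p
id :: id :: ( q ) @ p
id :: id :: ( id ) @ p
id :: id :: ( id ) @ q
id :: id :: ( id ) @ id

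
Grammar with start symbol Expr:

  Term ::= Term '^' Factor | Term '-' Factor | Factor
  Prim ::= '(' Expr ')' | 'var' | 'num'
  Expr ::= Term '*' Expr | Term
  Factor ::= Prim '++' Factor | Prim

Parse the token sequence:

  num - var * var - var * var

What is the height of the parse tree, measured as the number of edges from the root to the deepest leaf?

[Expr [Term [Term [Factor [Prim num]]] - [Factor [Prim var]]] * [Expr [Term [Term [Factor [Prim var]]] - [Factor [Prim var]]] * [Expr [Term [Factor [Prim var]]]]]]

6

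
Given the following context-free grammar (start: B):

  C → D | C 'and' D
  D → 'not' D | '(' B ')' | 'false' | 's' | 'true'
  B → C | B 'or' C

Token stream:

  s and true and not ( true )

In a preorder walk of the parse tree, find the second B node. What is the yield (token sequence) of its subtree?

true

[B [C [C [C [D s]] and [D true]] and [D not [D ( [B [C [D true]]] )]]]]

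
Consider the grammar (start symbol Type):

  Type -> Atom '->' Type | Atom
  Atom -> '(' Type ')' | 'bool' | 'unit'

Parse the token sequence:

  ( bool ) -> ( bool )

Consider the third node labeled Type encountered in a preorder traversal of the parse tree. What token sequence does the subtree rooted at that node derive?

[Type [Atom ( [Type [Atom bool]] )] -> [Type [Atom ( [Type [Atom bool]] )]]]

( bool )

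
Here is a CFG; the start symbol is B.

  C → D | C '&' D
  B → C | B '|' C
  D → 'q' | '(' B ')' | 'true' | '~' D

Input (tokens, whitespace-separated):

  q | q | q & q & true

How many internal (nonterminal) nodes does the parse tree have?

[B [B [B [C [D q]]] | [C [D q]]] | [C [C [C [D q]] & [D q]] & [D true]]]

13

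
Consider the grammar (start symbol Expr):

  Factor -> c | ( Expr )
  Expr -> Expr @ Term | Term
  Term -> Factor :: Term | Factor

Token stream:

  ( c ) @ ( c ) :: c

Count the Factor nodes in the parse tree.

5

[Expr [Expr [Term [Factor ( [Expr [Term [Factor c]]] )]]] @ [Term [Factor ( [Expr [Term [Factor c]]] )] :: [Term [Factor c]]]]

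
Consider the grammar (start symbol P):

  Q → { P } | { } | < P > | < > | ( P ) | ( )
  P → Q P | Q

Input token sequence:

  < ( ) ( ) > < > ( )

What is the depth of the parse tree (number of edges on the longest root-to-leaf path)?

[P [Q < [P [Q ( )] [P [Q ( )]]] >] [P [Q < >] [P [Q ( )]]]]

5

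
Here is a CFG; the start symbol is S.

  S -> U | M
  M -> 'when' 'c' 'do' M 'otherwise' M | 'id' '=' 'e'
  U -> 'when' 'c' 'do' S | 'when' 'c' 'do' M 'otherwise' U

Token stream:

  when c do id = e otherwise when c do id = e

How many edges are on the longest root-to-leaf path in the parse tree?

5

[S [U when c do [M id = e] otherwise [U when c do [S [M id = e]]]]]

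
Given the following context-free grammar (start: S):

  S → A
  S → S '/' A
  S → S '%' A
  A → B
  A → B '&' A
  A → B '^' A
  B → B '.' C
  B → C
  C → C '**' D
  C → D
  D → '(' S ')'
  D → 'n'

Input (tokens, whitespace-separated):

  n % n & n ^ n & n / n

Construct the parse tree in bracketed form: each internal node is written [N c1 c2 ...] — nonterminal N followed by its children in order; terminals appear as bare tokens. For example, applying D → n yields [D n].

[S [S [S [A [B [C [D n]]]]] % [A [B [C [D n]]] & [A [B [C [D n]]] ^ [A [B [C [D n]]] & [A [B [C [D n]]]]]]]] / [A [B [C [D n]]]]]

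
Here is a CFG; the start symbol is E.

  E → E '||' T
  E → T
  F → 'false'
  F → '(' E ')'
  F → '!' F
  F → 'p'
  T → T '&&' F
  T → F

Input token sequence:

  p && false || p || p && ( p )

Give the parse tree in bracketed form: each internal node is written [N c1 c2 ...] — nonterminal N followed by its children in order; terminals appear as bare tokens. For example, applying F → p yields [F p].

E
E || T
E || T || T
T || T || T
T && F || T || T
F && F || T || T
p && F || T || T
p && false || T || T
p && false || F || T
p && false || p || T
p && false || p || T && F
p && false || p || F && F
p && false || p || p && F
p && false || p || p && ( E )
p && false || p || p && ( T )
p && false || p || p && ( F )
p && false || p || p && ( p )

[E [E [E [T [T [F p]] && [F false]]] || [T [F p]]] || [T [T [F p]] && [F ( [E [T [F p]]] )]]]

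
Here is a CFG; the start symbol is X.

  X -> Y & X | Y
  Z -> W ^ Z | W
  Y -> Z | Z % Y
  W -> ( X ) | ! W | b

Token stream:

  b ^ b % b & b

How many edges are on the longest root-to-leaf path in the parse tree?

[X [Y [Z [W b] ^ [Z [W b]]] % [Y [Z [W b]]]] & [X [Y [Z [W b]]]]]

5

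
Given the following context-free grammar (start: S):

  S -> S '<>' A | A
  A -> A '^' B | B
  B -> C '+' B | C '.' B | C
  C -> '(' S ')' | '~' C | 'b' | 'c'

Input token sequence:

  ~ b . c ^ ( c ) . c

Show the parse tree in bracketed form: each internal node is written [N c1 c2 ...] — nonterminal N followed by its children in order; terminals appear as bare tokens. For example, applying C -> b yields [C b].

[S [A [A [B [C ~ [C b]] . [B [C c]]]] ^ [B [C ( [S [A [B [C c]]]] )] . [B [C c]]]]]

S
A
A ^ B
B ^ B
C . B ^ B
~ C . B ^ B
~ b . B ^ B
~ b . C ^ B
~ b . c ^ B
~ b . c ^ C . B
~ b . c ^ ( S ) . B
~ b . c ^ ( A ) . B
~ b . c ^ ( B ) . B
~ b . c ^ ( C ) . B
~ b . c ^ ( c ) . B
~ b . c ^ ( c ) . C
~ b . c ^ ( c ) . c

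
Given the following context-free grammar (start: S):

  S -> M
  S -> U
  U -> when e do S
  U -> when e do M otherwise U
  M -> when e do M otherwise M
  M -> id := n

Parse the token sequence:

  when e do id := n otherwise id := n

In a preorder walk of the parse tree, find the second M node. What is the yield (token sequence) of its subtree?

[S [M when e do [M id := n] otherwise [M id := n]]]

id := n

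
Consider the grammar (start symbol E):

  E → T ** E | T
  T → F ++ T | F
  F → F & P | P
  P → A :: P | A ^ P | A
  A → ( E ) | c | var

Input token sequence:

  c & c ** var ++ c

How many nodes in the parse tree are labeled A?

4

[E [T [F [F [P [A c]]] & [P [A c]]]] ** [E [T [F [P [A var]]] ++ [T [F [P [A c]]]]]]]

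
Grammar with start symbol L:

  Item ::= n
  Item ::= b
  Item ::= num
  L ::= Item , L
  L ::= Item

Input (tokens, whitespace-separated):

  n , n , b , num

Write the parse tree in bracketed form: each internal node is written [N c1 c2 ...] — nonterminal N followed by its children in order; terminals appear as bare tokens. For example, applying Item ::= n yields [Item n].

L
Item , L
n , L
n , Item , L
n , n , L
n , n , Item , L
n , n , b , L
n , n , b , Item
n , n , b , num

[L [Item n] , [L [Item n] , [L [Item b] , [L [Item num]]]]]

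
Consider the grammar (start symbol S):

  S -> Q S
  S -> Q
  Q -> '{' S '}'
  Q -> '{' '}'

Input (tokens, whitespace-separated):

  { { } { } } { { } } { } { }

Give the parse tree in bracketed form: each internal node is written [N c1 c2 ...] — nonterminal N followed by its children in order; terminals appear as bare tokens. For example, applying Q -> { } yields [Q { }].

[S [Q { [S [Q { }] [S [Q { }]]] }] [S [Q { [S [Q { }]] }] [S [Q { }] [S [Q { }]]]]]

S
Q S
{ S } S
{ Q S } S
{ { } S } S
{ { } Q } S
{ { } { } } S
{ { } { } } Q S
{ { } { } } { S } S
{ { } { } } { Q } S
{ { } { } } { { } } S
{ { } { } } { { } } Q S
{ { } { } } { { } } { } S
{ { } { } } { { } } { } Q
{ { } { } } { { } } { } { }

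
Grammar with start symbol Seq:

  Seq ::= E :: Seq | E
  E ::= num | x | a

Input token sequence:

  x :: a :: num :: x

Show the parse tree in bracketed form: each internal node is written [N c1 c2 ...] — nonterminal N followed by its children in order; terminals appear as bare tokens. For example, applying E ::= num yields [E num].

Seq
E :: Seq
x :: Seq
x :: E :: Seq
x :: a :: Seq
x :: a :: E :: Seq
x :: a :: num :: Seq
x :: a :: num :: E
x :: a :: num :: x

[Seq [E x] :: [Seq [E a] :: [Seq [E num] :: [Seq [E x]]]]]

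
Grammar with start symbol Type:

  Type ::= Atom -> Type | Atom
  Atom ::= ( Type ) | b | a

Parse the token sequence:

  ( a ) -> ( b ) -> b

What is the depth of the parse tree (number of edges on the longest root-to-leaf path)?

[Type [Atom ( [Type [Atom a]] )] -> [Type [Atom ( [Type [Atom b]] )] -> [Type [Atom b]]]]

5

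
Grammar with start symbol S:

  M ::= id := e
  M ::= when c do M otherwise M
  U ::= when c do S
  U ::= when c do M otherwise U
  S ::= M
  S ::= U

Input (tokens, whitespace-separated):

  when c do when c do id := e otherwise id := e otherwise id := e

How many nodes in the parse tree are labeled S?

1

[S [M when c do [M when c do [M id := e] otherwise [M id := e]] otherwise [M id := e]]]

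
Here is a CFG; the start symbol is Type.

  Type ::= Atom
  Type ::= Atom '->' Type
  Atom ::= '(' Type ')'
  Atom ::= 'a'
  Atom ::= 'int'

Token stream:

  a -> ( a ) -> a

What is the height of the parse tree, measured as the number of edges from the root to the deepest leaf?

[Type [Atom a] -> [Type [Atom ( [Type [Atom a]] )] -> [Type [Atom a]]]]

5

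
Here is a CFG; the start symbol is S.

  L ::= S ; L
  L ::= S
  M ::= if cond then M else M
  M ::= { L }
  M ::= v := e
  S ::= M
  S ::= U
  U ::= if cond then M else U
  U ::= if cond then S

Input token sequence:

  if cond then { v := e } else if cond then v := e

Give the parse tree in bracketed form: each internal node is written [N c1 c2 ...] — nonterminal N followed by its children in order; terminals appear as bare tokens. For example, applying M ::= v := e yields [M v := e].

S
U
if cond then M else U
if cond then { L } else U
if cond then { S } else U
if cond then { M } else U
if cond then { v := e } else U
if cond then { v := e } else if cond then S
if cond then { v := e } else if cond then M
if cond then { v := e } else if cond then v := e

[S [U if cond then [M { [L [S [M v := e]]] }] else [U if cond then [S [M v := e]]]]]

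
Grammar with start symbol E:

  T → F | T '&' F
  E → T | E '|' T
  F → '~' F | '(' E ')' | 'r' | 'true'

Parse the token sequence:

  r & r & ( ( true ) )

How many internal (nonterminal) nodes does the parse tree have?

[E [T [T [T [F r]] & [F r]] & [F ( [E [T [F ( [E [T [F true]]] )]]] )]]]

13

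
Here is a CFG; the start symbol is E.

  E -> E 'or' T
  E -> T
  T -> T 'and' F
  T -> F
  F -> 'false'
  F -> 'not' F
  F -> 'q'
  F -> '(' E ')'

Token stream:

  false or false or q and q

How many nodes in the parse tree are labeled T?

4

[E [E [E [T [F false]]] or [T [F false]]] or [T [T [F q]] and [F q]]]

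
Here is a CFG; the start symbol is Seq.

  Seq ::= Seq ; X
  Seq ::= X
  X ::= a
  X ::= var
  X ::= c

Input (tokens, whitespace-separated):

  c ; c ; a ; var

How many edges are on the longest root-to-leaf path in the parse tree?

5

[Seq [Seq [Seq [Seq [X c]] ; [X c]] ; [X a]] ; [X var]]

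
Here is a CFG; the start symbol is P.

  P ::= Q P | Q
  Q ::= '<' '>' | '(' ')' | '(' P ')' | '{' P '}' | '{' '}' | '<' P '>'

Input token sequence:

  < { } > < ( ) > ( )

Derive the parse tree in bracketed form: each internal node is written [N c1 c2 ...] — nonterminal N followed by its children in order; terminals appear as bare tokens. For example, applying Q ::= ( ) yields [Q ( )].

[P [Q < [P [Q { }]] >] [P [Q < [P [Q ( )]] >] [P [Q ( )]]]]

P
Q P
< P > P
< Q > P
< { } > P
< { } > Q P
< { } > < P > P
< { } > < Q > P
< { } > < ( ) > P
< { } > < ( ) > Q
< { } > < ( ) > ( )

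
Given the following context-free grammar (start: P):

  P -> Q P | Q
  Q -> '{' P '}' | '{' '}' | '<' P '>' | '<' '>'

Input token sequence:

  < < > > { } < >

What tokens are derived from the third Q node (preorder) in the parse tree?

[P [Q < [P [Q < >]] >] [P [Q { }] [P [Q < >]]]]

{ }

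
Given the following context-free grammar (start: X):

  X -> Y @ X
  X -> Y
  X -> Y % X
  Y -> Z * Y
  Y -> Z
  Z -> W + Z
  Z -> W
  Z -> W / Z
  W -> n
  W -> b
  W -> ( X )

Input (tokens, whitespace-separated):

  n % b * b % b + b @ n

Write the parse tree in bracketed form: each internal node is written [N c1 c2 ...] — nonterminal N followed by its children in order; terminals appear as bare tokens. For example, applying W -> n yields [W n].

X
Y % X
Z % X
W % X
n % X
n % Y % X
n % Z * Y % X
n % W * Y % X
n % b * Y % X
n % b * Z % X
n % b * W % X
n % b * b % X
n % b * b % Y @ X
n % b * b % Z @ X
n % b * b % W + Z @ X
n % b * b % b + Z @ X
n % b * b % b + W @ X
n % b * b % b + b @ X
n % b * b % b + b @ Y
n % b * b % b + b @ Z
n % b * b % b + b @ W
n % b * b % b + b @ n

[X [Y [Z [W n]]] % [X [Y [Z [W b]] * [Y [Z [W b]]]] % [X [Y [Z [W b] + [Z [W b]]]] @ [X [Y [Z [W n]]]]]]]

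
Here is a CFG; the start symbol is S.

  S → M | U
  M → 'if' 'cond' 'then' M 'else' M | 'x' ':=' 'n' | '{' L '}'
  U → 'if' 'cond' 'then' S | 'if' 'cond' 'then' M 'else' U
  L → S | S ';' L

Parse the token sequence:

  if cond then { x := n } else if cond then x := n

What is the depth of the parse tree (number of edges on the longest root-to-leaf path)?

[S [U if cond then [M { [L [S [M x := n]]] }] else [U if cond then [S [M x := n]]]]]

6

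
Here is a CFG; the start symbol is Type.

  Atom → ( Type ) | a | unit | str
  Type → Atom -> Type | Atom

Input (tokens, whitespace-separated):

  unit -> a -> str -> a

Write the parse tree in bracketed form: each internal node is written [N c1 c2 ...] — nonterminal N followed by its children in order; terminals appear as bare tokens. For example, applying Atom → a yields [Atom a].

Type
Atom -> Type
unit -> Type
unit -> Atom -> Type
unit -> a -> Type
unit -> a -> Atom -> Type
unit -> a -> str -> Type
unit -> a -> str -> Atom
unit -> a -> str -> a

[Type [Atom unit] -> [Type [Atom a] -> [Type [Atom str] -> [Type [Atom a]]]]]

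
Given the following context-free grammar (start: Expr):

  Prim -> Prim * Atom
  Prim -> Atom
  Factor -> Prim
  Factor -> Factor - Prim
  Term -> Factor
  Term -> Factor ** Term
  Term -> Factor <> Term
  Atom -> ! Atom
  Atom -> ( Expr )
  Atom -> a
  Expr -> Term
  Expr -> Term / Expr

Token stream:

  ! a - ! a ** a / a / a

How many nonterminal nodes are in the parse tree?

[Expr [Term [Factor [Factor [Prim [Atom ! [Atom a]]]] - [Prim [Atom ! [Atom a]]]] ** [Term [Factor [Prim [Atom a]]]]] / [Expr [Term [Factor [Prim [Atom a]]]] / [Expr [Term [Factor [Prim [Atom a]]]]]]]

24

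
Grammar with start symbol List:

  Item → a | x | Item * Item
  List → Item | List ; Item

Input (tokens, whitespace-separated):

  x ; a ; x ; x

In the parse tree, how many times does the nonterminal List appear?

4

[List [List [List [List [Item x]] ; [Item a]] ; [Item x]] ; [Item x]]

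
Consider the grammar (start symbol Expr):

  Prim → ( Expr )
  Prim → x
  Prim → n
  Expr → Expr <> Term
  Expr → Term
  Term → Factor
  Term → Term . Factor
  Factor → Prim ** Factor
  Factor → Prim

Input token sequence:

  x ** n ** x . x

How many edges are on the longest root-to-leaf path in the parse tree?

[Expr [Term [Term [Factor [Prim x] ** [Factor [Prim n] ** [Factor [Prim x]]]]] . [Factor [Prim x]]]]

7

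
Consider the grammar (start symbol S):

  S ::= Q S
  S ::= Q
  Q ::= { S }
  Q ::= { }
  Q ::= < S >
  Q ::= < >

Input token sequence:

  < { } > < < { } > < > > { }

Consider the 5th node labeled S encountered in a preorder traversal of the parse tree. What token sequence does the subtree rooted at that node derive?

[S [Q < [S [Q { }]] >] [S [Q < [S [Q < [S [Q { }]] >] [S [Q < >]]] >] [S [Q { }]]]]

{ }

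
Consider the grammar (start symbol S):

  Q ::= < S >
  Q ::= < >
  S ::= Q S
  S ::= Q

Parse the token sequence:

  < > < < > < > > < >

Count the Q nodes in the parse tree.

5

[S [Q < >] [S [Q < [S [Q < >] [S [Q < >]]] >] [S [Q < >]]]]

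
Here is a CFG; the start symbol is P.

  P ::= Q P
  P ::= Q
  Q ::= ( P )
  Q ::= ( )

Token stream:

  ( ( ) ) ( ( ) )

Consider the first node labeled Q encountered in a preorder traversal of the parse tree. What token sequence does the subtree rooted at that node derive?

( ( ) )

[P [Q ( [P [Q ( )]] )] [P [Q ( [P [Q ( )]] )]]]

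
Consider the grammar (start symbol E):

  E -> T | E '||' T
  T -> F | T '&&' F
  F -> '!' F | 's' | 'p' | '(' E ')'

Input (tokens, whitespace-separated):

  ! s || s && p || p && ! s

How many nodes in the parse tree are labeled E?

3

[E [E [E [T [F ! [F s]]]] || [T [T [F s]] && [F p]]] || [T [T [F p]] && [F ! [F s]]]]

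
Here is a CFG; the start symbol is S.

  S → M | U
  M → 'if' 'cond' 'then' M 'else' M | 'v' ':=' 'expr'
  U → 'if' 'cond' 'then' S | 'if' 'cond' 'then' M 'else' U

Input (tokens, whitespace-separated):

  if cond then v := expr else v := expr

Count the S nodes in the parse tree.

1

[S [M if cond then [M v := expr] else [M v := expr]]]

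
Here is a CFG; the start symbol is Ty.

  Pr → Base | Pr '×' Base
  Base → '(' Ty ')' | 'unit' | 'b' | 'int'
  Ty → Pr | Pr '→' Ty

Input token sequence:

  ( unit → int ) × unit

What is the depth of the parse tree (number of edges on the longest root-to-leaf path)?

8

[Ty [Pr [Pr [Base ( [Ty [Pr [Base unit]] → [Ty [Pr [Base int]]]] )]] × [Base unit]]]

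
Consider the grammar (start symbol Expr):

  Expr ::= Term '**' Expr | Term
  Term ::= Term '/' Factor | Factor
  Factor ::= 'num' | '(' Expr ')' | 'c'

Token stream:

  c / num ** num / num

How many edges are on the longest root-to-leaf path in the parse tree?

[Expr [Term [Term [Factor c]] / [Factor num]] ** [Expr [Term [Term [Factor num]] / [Factor num]]]]

5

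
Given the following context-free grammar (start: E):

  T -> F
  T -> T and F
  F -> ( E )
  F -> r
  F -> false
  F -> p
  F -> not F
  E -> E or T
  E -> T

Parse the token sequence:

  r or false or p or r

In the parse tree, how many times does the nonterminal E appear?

4

[E [E [E [E [T [F r]]] or [T [F false]]] or [T [F p]]] or [T [F r]]]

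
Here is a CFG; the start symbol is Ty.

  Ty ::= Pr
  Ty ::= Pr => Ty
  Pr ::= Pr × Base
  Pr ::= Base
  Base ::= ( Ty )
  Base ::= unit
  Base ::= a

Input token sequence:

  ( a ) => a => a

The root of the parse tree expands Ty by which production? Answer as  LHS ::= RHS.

[Ty [Pr [Base ( [Ty [Pr [Base a]]] )]] => [Ty [Pr [Base a]] => [Ty [Pr [Base a]]]]]

Ty ::= Pr => Ty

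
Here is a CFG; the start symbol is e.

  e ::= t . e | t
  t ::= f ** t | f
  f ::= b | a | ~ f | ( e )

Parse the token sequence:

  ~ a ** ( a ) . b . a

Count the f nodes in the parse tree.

6

[e [t [f ~ [f a]] ** [t [f ( [e [t [f a]]] )]]] . [e [t [f b]] . [e [t [f a]]]]]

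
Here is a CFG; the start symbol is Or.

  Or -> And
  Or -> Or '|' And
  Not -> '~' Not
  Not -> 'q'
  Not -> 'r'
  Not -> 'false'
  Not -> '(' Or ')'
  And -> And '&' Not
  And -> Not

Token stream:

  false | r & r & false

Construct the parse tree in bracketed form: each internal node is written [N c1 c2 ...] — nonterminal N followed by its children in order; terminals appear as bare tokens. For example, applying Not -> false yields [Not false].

Or
Or | And
And | And
Not | And
false | And
false | And & Not
false | And & Not & Not
false | Not & Not & Not
false | r & Not & Not
false | r & r & Not
false | r & r & false

[Or [Or [And [Not false]]] | [And [And [And [Not r]] & [Not r]] & [Not false]]]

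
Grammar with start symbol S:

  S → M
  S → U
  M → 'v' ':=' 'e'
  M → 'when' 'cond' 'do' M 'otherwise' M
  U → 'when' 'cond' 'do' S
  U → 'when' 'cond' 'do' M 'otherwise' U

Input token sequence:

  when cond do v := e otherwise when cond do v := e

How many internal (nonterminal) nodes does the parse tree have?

6

[S [U when cond do [M v := e] otherwise [U when cond do [S [M v := e]]]]]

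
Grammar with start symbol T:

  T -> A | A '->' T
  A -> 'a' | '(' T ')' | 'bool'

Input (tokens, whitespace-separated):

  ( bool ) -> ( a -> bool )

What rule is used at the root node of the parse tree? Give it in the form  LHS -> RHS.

[T [A ( [T [A bool]] )] -> [T [A ( [T [A a] -> [T [A bool]]] )]]]

T -> A '->' T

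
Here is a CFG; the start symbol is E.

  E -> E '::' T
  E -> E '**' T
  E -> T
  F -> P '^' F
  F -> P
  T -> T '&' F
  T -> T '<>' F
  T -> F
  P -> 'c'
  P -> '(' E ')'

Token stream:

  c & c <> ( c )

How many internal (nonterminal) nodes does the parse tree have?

[E [T [T [T [F [P c]]] & [F [P c]]] <> [F [P ( [E [T [F [P c]]]] )]]]]

14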